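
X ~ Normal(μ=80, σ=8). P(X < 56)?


z = (56-80)/8 = -3.0
P(Z < -3.0) = 0.0013

P(X < 56) ≈ 0.0013


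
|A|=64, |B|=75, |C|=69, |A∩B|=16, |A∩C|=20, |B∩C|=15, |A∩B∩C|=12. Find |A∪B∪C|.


|A∪B∪C| = 64+75+69-16-20-15+12 = 169

|A∪B∪C| = 169


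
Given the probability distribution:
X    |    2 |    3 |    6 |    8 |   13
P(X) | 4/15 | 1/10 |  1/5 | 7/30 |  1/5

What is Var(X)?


E[X] = 13/2
E[X²] = 579/10
Var(X) = E[X²] - (E[X])² = 579/10 - 169/4 = 313/20

Var(X) = 313/20 ≈ 15.6500


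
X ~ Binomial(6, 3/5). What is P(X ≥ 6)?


P(X ≥ 6) = Σ P(X=i) for i=6..6
P(X=6) = 729/15625
Sum = 729/15625

P(X ≥ 6) = 729/15625 ≈ 4.67%


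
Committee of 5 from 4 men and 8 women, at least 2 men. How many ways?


Count by #men:
  2M,3W: C(4,2)×C(8,3)=336
  3M,2W: C(4,3)×C(8,2)=112
  4M,1W: C(4,4)×C(8,1)=8
Total = 456

456


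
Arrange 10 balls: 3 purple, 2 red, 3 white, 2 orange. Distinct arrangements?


10!/(3!×2!×3!×2!) = 25200

25200


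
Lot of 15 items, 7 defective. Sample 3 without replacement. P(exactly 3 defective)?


Hypergeometric: C(7,3)×C(8,0)/C(15,3)
= 35×1/455 = 1/13

P(X=3) = 1/13 ≈ 7.69%


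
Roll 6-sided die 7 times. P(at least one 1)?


P(no 1)^7 = (5/6)^7 = 78125/279936
P(≥1) = 1 - 78125/279936 = 201811/279936

P = 201811/279936 ≈ 72.09%


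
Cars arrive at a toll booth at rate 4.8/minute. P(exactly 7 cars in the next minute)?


Poisson(λ=4.8): P(X=7) = e^(-λ)×λ^k/k!
= e^(-4.8) × 4.8^7 / 7!
≈ 0.008229747049 × 58706.8342272 / 5040 ≈ 0.095862

P(X=7) ≈ 0.095862 ≈ 9.59%


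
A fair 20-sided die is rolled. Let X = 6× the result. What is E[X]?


E[die] = (1+20)/2 = 21/2
E[X] = 6 × 21/2 = 63

E[X] = 63


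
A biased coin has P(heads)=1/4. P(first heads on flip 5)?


Geometric: P(X=5) = (1-p)^(k-1)×p = (3/4)^4×1/4 = 81/1024

P(X=5) = 81/1024 ≈ 7.91%


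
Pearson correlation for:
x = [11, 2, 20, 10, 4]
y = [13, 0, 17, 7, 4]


n=5, Σx=47, Σy=41, Σxy=569, Σx²=641, Σy²=523
r = (5×569 - 47×41)/√((5×641 - 47²)(5×523 - 41²))
= 918/√(996×934) = 918/√930264 ≈ 918/964.5019 ≈ 0.9518

r ≈ 0.9518


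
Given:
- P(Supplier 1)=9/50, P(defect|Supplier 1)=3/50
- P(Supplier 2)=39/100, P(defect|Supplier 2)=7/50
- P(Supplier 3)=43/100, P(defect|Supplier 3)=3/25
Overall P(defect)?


P(B) = Σ P(B|Aᵢ)×P(Aᵢ)
  3/50×9/50 = 27/2500
  7/50×39/100 = 273/5000
  3/25×43/100 = 129/2500
Sum = 117/1000

P(defect) = 117/1000 ≈ 11.70%


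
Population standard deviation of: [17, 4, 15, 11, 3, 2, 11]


Mean = 63/7 = 9
  (17-9)²=64
  (4-9)²=25
  (15-9)²=36
  (11-9)²=4
  (3-9)²=36
  (2-9)²=49
  (11-9)²=4
Σ(x-μ)² = 218
σ² = 218/7

σ = √(218/7) ≈ 5.5806


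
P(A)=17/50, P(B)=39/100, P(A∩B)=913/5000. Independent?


P(A)×P(B) = 663/5000
P(A∩B) = 913/5000
Not equal → NOT independent

No, not independent


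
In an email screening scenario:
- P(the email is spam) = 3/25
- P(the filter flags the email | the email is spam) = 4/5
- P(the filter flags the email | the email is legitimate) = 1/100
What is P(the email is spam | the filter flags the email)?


Using Bayes' theorem:
P(A|B) = P(B|A)·P(A) / P(B)

P(the filter flags the email) = 4/5 × 3/25 + 1/100 × 22/25
= 12/125 + 11/1250 = 131/1250

P(the email is spam|the filter flags the email) = (12/125) / (131/1250) = 120/131

P(the email is spam|the filter flags the email) = 120/131 ≈ 91.60%


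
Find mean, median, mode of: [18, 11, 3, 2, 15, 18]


Sorted: [2, 3, 11, 15, 18, 18]
Mean = 67/6
Median = 13
Freq: {18: 2, 11: 1, 3: 1, 2: 1, 15: 1}
Mode: [18]

Mean=67/6, Median=13, Mode=18


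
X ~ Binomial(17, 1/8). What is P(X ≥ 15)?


P(X ≥ 15) = Σ P(X=i) for i=15..17
P(X=15) = 833/281474976710656
P(X=16) = 119/2251799813685248
P(X=17) = 1/2251799813685248
Sum = 53/17592186044416

P(X ≥ 15) = 53/17592186044416 ≈ 0.00%


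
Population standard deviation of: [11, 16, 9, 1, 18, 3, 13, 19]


Mean = 90/8 = 45/4
  (11-45/4)²=1/16
  (16-45/4)²=361/16
  (9-45/4)²=81/16
  (1-45/4)²=1681/16
  (18-45/4)²=729/16
  (3-45/4)²=1089/16
  (13-45/4)²=49/16
  (19-45/4)²=961/16
Σ(x-μ)² = 619/2
σ² = (619/2)/8 = 619/16

σ = √(619/16) ≈ 6.2199


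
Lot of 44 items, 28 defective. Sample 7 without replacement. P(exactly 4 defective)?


Hypergeometric: C(28,4)×C(16,3)/C(44,7)
= 20475×560/38320568 = 110250/368467

P(X=4) = 110250/368467 ≈ 29.92%


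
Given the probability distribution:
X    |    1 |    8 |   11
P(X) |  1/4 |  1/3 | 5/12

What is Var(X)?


E[X] = 15/2
E[X²] = 72
Var(X) = E[X²] - (E[X])² = 72 - 225/4 = 63/4

Var(X) = 63/4 ≈ 15.7500


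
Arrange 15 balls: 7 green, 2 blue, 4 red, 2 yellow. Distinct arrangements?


15!/(7!×2!×4!×2!) = 2702700

2702700


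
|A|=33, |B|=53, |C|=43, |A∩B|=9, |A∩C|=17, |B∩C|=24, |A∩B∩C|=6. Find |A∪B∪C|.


|A∪B∪C| = 33+53+43-9-17-24+6 = 85

|A∪B∪C| = 85


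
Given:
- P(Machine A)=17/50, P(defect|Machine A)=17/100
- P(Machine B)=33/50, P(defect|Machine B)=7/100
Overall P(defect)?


P(B) = Σ P(B|Aᵢ)×P(Aᵢ)
  17/100×17/50 = 289/5000
  7/100×33/50 = 231/5000
Sum = 13/125

P(defect) = 13/125 ≈ 10.40%


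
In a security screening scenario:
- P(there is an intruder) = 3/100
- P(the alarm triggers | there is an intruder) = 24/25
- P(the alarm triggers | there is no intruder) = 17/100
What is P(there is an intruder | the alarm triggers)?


Using Bayes' theorem:
P(A|B) = P(B|A)·P(A) / P(B)

P(the alarm triggers) = 24/25 × 3/100 + 17/100 × 97/100
= 18/625 + 1649/10000 = 1937/10000

P(there is an intruder|the alarm triggers) = (18/625) / (1937/10000) = 288/1937

P(there is an intruder|the alarm triggers) = 288/1937 ≈ 14.87%


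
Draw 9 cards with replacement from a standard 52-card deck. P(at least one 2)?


P(not a 2) = 48/52 = 12/13
P(none in 9 draws) = (12/13)^9 = 5159780352/10604499373
P(≥1 2) = 1 - 5159780352/10604499373 = 5444719021/10604499373

P = 5444719021/10604499373 ≈ 51.34%


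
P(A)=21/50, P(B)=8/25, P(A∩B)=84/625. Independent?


P(A)×P(B) = 84/625
P(A∩B) = 84/625
Equal ✓ → Independent

Yes, independent


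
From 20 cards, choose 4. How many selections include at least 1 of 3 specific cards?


Complement: C(20,4) - C(17,4) = 4845 - 2380 = 2465

2465


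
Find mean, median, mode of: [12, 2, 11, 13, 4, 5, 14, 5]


Sorted: [2, 4, 5, 5, 11, 12, 13, 14]
Mean = 66/8 = 33/4
Median = 8
Freq: {12: 1, 2: 1, 11: 1, 13: 1, 4: 1, 5: 2, 14: 1}
Mode: [5]

Mean=33/4, Median=8, Mode=5


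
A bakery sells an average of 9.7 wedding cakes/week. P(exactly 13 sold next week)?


Poisson(λ=9.7): P(X=13) = e^(-λ)×λ^k/k!
= e^(-9.7) × 9.7^13 / 13!
≈ 6.128349505e-05 × 6.73027090166e+12 / 6227020800 ≈ 0.066236

P(X=13) ≈ 0.066236 ≈ 6.62%


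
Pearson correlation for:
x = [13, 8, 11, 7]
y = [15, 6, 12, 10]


n=4, Σx=39, Σy=43, Σxy=445, Σx²=403, Σy²=505
r = (4×445 - 39×43)/√((4×403 - 39²)(4×505 - 43²))
= 103/√(91×171) = 103/√15561 ≈ 103/124.7437 ≈ 0.8257

r ≈ 0.8257


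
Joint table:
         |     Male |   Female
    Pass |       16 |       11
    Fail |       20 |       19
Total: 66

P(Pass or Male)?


P(Pass∨Male) = P(Pass) + P(Male) - P(Pass∧Male)
= (27 + 36 - 16)/66 = 47/66

P = 47/66 ≈ 71.21%


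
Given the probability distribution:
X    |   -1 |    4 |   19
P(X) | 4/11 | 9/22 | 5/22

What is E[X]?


E[X] = Σ x·P(X=x)
= (-1)×(4/11) + (4)×(9/22) + (19)×(5/22)
= 123/22

E[X] = 123/22


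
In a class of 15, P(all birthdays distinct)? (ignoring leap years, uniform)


P(all different) = Π(365-i)/365 for i=0..14
= (365/365)×(364/365)×...×(351/365)
= 0.747099

P ≈ 0.7471 ≈ 74.71%


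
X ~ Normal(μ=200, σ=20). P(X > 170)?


z = (170-200)/20 = -1.5
P(X > 170) = 1 - P(Z ≤ -1.5) = 1 - 0.0668 = 0.9332

P(X > 170) ≈ 0.9332


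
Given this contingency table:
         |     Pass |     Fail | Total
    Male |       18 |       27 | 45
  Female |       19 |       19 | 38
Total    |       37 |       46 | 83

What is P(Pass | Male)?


P(Pass | Male) = 18/(18+27) = 18/45 = 2/5

P(Pass|Male) = 2/5 ≈ 40.00%


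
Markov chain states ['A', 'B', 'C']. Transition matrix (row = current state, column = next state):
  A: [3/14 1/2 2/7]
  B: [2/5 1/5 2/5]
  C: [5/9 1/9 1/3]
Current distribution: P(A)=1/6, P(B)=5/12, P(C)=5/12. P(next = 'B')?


P(next=B) = Σᵢ P(now=i)×P(i→B)
= 1/6×1/2 + 5/12×1/5 + 5/12×1/9
= 1/12 + 1/12 + 5/108 = 23/108

P = 23/108 ≈ 0.2130


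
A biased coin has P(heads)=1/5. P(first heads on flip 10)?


Geometric: P(X=10) = (1-p)^(k-1)×p = (4/5)^9×1/5 = 262144/9765625

P(X=10) = 262144/9765625 ≈ 2.68%


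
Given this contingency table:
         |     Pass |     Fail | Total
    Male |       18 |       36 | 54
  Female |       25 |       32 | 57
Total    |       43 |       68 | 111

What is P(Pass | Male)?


P(Pass | Male) = 18/(18+36) = 18/54 = 1/3

P(Pass|Male) = 1/3 ≈ 33.33%


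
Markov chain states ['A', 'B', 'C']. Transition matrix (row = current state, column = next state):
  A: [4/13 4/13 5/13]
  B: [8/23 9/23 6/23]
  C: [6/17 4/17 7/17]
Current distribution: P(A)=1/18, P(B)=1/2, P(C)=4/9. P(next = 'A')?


P(next=A) = Σᵢ P(now=i)×P(i→A)
= 1/18×4/13 + 1/2×8/23 + 4/9×6/17
= 2/117 + 4/23 + 8/51 = 15914/45747

P = 15914/45747 ≈ 0.3479


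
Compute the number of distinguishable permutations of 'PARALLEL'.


Letters: 8, freq: {'P': 1, 'A': 2, 'R': 1, 'L': 3, 'E': 1}
8!/(1!×2!×1!×3!×1!) = 40320/12 = 3360

3360


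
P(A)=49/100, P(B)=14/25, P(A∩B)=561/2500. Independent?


P(A)×P(B) = 343/1250
P(A∩B) = 561/2500
Not equal → NOT independent

No, not independent


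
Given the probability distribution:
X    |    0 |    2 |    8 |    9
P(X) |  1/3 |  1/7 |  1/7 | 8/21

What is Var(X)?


E[X] = 34/7
E[X²] = 284/7
Var(X) = E[X²] - (E[X])² = 284/7 - 1156/49 = 832/49

Var(X) = 832/49 ≈ 16.9796


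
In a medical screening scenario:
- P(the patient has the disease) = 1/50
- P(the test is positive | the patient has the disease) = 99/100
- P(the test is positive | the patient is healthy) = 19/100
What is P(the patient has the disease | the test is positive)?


Using Bayes' theorem:
P(A|B) = P(B|A)·P(A) / P(B)

P(the test is positive) = 99/100 × 1/50 + 19/100 × 49/50
= 99/5000 + 931/5000 = 103/500

P(the patient has the disease|the test is positive) = (99/5000) / (103/500) = 99/1030

P(the patient has the disease|the test is positive) = 99/1030 ≈ 9.61%


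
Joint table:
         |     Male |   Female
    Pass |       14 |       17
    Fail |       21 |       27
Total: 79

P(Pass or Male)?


P(Pass∨Male) = P(Pass) + P(Male) - P(Pass∧Male)
= (31 + 35 - 14)/79 = 52/79

P = 52/79 ≈ 65.82%


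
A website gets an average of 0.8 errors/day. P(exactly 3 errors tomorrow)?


Poisson(λ=0.8): P(X=3) = e^(-λ)×λ^k/k!
= e^(-0.8) × 0.8^3 / 3!
≈ 0.4493289641 × 0.512 / 6 ≈ 0.038343

P(X=3) ≈ 0.038343 ≈ 3.83%


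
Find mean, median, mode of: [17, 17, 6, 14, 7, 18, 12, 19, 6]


Sorted: [6, 6, 7, 12, 14, 17, 17, 18, 19]
Mean = 116/9
Median = 14
Freq: {17: 2, 6: 2, 14: 1, 7: 1, 18: 1, 12: 1, 19: 1}
Mode: [6, 17]

Mean=116/9, Median=14, Mode=[6, 17]


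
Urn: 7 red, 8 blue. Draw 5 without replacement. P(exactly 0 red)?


Hypergeometric: C(7,0)×C(8,5)/C(15,5)
= 1×56/3003 = 8/429

P(X=0) = 8/429 ≈ 1.86%


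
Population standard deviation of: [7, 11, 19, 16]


Mean = 53/4
  (7-53/4)²=625/16
  (11-53/4)²=81/16
  (19-53/4)²=529/16
  (16-53/4)²=121/16
Σ(x-μ)² = 339/4
σ² = (339/4)/4 = 339/16

σ = √(339/16) ≈ 4.6030


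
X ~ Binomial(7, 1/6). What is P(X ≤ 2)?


P(X ≤ 2) = Σ P(X=i) for i=0..2
P(X=0) = 78125/279936
P(X=1) = 109375/279936
P(X=2) = 21875/93312
Sum = 3125/3456

P(X ≤ 2) = 3125/3456 ≈ 90.42%


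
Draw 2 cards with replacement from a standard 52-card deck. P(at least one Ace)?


P(not a Ace) = 48/52 = 12/13
P(none in 2 draws) = (12/13)^2 = 144/169
P(≥1 Ace) = 1 - 144/169 = 25/169

P = 25/169 ≈ 14.79%


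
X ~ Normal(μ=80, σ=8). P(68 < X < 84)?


z₁=(68-80)/8=-1.5, z₂=(84-80)/8=0.5
P = Φ(0.5) - Φ(-1.5) = 0.691462 - 0.066807 = 0.624655 ≈ 0.6247

P(68 < X < 84) ≈ 0.6247


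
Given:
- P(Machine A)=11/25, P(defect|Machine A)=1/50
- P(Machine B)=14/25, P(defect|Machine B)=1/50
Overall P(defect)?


P(B) = Σ P(B|Aᵢ)×P(Aᵢ)
  1/50×11/25 = 11/1250
  1/50×14/25 = 7/625
Sum = 1/50

P(defect) = 1/50 ≈ 2.00%


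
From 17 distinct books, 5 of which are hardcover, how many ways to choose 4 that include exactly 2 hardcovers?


Choose 2 of the 5 hardcovers and 2 of the other 12 books:
C(5,2)×C(12,2) = 10×66 = 660

660


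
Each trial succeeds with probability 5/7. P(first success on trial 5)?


Geometric: P(X=5) = (1-p)^(k-1)×p = (2/7)^4×5/7 = 80/16807

P(X=5) = 80/16807 ≈ 0.48%


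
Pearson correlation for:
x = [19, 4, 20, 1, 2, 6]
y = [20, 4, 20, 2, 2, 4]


n=6, Σx=52, Σy=52, Σxy=826, Σx²=818, Σy²=840
r = (6×826 - 52×52)/√((6×818 - 52²)(6×840 - 52²))
= 2252/√(2204×2336) = 2252/√5148544 ≈ 2252/2269.0403 ≈ 0.9925

r ≈ 0.9925


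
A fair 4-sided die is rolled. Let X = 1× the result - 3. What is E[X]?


E[die] = (1+4)/2 = 5/2
E[X] = 1×5/2 - 3 = -1/2

E[X] = -1/2


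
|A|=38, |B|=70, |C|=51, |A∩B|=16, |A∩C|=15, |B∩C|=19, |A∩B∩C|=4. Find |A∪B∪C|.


|A∪B∪C| = 38+70+51-16-15-19+4 = 113

|A∪B∪C| = 113


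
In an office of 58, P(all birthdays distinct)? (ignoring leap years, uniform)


P(all different) = Π(365-i)/365 for i=0..57
= (365/365)×(364/365)×...×(308/365)
= 0.008335

P ≈ 0.0083 ≈ 0.83%


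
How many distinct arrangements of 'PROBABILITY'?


Letters: 11, freq: {'P': 1, 'R': 1, 'O': 1, 'B': 2, 'A': 1, 'I': 2, 'L': 1, 'T': 1, 'Y': 1}
11!/(1!×1!×1!×2!×1!×2!×1!×1!×1!) = 39916800/4 = 9979200

9979200


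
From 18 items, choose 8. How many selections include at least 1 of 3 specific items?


Complement: C(18,8) - C(15,8) = 43758 - 6435 = 37323

37323


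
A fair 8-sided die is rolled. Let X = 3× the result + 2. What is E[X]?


E[die] = (1+8)/2 = 9/2
E[X] = 3×9/2 + 2 = 31/2

E[X] = 31/2


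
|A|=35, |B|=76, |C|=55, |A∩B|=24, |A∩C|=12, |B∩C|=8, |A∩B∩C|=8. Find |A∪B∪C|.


|A∪B∪C| = 35+76+55-24-12-8+8 = 130

|A∪B∪C| = 130


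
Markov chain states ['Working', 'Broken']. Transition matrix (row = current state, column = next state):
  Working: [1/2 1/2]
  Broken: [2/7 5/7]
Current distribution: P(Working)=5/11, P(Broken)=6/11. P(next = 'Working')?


P(next=Working) = Σᵢ P(now=i)×P(i→Working)
= 5/11×1/2 + 6/11×2/7
= 5/22 + 12/77 = 59/154

P = 59/154 ≈ 0.3831


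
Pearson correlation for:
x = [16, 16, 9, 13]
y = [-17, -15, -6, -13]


n=4, Σx=54, Σy=-51, Σxy=-735, Σx²=762, Σy²=719
r = (4×(-735) - 54×(-51))/√((4×762 - 54²)(4×719 - (-51)²))
= -186/√(132×275) = -186/√36300 ≈ -186/190.5256 ≈ -0.9762

r ≈ -0.9762


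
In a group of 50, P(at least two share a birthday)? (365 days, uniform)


P(all different) = Π(365-i)/365 for i=0..49
= 0.029626
P(match) = 1 - 0.029626 = 0.970374

P ≈ 0.9704 ≈ 97.04%


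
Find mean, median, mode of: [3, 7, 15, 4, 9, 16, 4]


Sorted: [3, 4, 4, 7, 9, 15, 16]
Mean = 58/7
Median = 7
Freq: {3: 1, 7: 1, 15: 1, 4: 2, 9: 1, 16: 1}
Mode: [4]

Mean=58/7, Median=7, Mode=4


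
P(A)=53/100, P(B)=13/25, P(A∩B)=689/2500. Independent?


P(A)×P(B) = 689/2500
P(A∩B) = 689/2500
Equal ✓ → Independent

Yes, independent


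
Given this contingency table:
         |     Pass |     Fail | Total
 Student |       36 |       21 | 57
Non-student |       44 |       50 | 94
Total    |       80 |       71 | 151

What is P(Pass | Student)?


P(Pass | Student) = 36/(36+21) = 36/57 = 12/19

P(Pass|Student) = 12/19 ≈ 63.16%


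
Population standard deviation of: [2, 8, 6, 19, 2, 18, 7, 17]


Mean = 79/8
  (2-79/8)²=3969/64
  (8-79/8)²=225/64
  (6-79/8)²=961/64
  (19-79/8)²=5329/64
  (2-79/8)²=3969/64
  (18-79/8)²=4225/64
  (7-79/8)²=529/64
  (17-79/8)²=3249/64
Σ(x-μ)² = 2807/8
σ² = (2807/8)/8 = 2807/64

σ = √(2807/64) ≈ 6.6226


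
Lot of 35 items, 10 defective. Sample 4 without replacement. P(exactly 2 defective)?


Hypergeometric: C(10,2)×C(25,2)/C(35,4)
= 45×300/52360 = 675/2618

P(X=2) = 675/2618 ≈ 25.78%


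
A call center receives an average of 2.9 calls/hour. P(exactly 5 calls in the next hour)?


Poisson(λ=2.9): P(X=5) = e^(-λ)×λ^k/k!
= e^(-2.9) × 2.9^5 / 5!
≈ 0.05502322006 × 205.11149 / 120 ≈ 0.094049

P(X=5) ≈ 0.094049 ≈ 9.40%


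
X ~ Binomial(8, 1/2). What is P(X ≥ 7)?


P(X ≥ 7) = Σ P(X=i) for i=7..8
P(X=7) = 1/32
P(X=8) = 1/256
Sum = 9/256

P(X ≥ 7) = 9/256 ≈ 3.52%


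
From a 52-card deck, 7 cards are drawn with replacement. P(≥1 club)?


P(not a club) = 39/52 = 3/4
P(none in 7 draws) = (3/4)^7 = 2187/16384
P(≥1 club) = 1 - 2187/16384 = 14197/16384

P = 14197/16384 ≈ 86.65%


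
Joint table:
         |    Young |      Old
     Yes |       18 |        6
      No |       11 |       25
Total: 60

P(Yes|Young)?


P(Yes|Young) = 18/(18+11) = 18/29

P = 18/29 ≈ 62.07%


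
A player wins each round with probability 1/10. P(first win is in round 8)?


Geometric: P(X=8) = (1-p)^(k-1)×p = (9/10)^7×1/10 = 4782969/100000000

P(X=8) = 4782969/100000000 ≈ 4.78%


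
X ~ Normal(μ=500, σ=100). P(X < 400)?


z = (400-500)/100 = -1.0
P(Z < -1.0) = 0.1587

P(X < 400) ≈ 0.1587


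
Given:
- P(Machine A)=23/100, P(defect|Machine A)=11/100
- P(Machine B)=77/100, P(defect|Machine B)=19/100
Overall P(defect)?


P(B) = Σ P(B|Aᵢ)×P(Aᵢ)
  11/100×23/100 = 253/10000
  19/100×77/100 = 1463/10000
Sum = 429/2500

P(defect) = 429/2500 ≈ 17.16%


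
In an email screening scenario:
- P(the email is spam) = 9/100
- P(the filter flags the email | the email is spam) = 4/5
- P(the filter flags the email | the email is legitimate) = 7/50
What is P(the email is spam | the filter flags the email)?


Using Bayes' theorem:
P(A|B) = P(B|A)·P(A) / P(B)

P(the filter flags the email) = 4/5 × 9/100 + 7/50 × 91/100
= 9/125 + 637/5000 = 997/5000

P(the email is spam|the filter flags the email) = (9/125) / (997/5000) = 360/997

P(the email is spam|the filter flags the email) = 360/997 ≈ 36.11%


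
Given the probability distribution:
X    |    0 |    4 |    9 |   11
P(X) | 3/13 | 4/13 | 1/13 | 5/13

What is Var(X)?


E[X] = 80/13
E[X²] = 750/13
Var(X) = E[X²] - (E[X])² = 750/13 - 6400/169 = 3350/169

Var(X) = 3350/169 ≈ 19.8225


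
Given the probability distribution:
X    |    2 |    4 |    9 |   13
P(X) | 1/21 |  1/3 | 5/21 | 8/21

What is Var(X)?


E[X] = 179/21
E[X²] = 1873/21
Var(X) = E[X²] - (E[X])² = 1873/21 - 32041/441 = 7292/441

Var(X) = 7292/441 ≈ 16.5351


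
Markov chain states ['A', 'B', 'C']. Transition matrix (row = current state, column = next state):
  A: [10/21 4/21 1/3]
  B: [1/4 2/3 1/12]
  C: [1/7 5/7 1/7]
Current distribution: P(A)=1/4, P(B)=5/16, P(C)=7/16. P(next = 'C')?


P(next=C) = Σᵢ P(now=i)×P(i→C)
= 1/4×1/3 + 5/16×1/12 + 7/16×1/7
= 1/12 + 5/192 + 1/16 = 11/64

P = 11/64 ≈ 0.1719


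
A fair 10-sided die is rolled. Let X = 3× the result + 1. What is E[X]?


E[die] = (1+10)/2 = 11/2
E[X] = 3×11/2 + 1 = 35/2

E[X] = 35/2


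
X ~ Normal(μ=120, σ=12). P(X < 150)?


z = (150-120)/12 = 2.5
P(Z < 2.5) = 0.9938

P(X < 150) ≈ 0.9938


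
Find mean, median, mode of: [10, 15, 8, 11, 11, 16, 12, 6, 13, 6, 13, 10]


Sorted: [6, 6, 8, 10, 10, 11, 11, 12, 13, 13, 15, 16]
Mean = 131/12
Median = 11
Freq: {10: 2, 15: 1, 8: 1, 11: 2, 16: 1, 12: 1, 6: 2, 13: 2}
Mode: [6, 10, 11, 13]

Mean=131/12, Median=11, Mode=[6, 10, 11, 13]


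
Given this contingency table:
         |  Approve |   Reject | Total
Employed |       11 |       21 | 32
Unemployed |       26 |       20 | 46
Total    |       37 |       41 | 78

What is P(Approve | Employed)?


P(Approve | Employed) = 11/(11+21) = 11/32

P(Approve|Employed) = 11/32 ≈ 34.38%


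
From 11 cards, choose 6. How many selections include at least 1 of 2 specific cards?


Complement: C(11,6) - C(9,6) = 462 - 84 = 378

378


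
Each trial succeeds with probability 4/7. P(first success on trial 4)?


Geometric: P(X=4) = (1-p)^(k-1)×p = (3/7)^3×4/7 = 108/2401

P(X=4) = 108/2401 ≈ 4.50%


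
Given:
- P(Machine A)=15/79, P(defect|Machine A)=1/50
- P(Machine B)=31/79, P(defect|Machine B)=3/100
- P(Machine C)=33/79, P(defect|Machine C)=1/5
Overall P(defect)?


P(B) = Σ P(B|Aᵢ)×P(Aᵢ)
  1/50×15/79 = 3/790
  3/100×31/79 = 93/7900
  1/5×33/79 = 33/395
Sum = 783/7900

P(defect) = 783/7900 ≈ 9.91%


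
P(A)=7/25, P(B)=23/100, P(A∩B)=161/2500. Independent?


P(A)×P(B) = 161/2500
P(A∩B) = 161/2500
Equal ✓ → Independent

Yes, independent


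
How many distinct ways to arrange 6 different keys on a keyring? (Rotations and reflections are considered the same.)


Free circular arrangements: rotations and reflections both identified.
(n-1)!/2 = 5!/2 = 120/2 = 60

60


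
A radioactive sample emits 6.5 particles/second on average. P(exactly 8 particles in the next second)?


Poisson(λ=6.5): P(X=8) = e^(-λ)×λ^k/k!
= e^(-6.5) × 6.5^8 / 8!
≈ 0.001503439193 × 3186448.12891 / 40320 ≈ 0.118815

P(X=8) ≈ 0.118815 ≈ 11.88%


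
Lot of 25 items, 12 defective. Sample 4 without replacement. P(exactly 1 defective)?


Hypergeometric: C(12,1)×C(13,3)/C(25,4)
= 12×286/12650 = 156/575

P(X=1) = 156/575 ≈ 27.13%


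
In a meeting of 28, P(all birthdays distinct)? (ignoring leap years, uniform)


P(all different) = Π(365-i)/365 for i=0..27
= (365/365)×(364/365)×...×(338/365)
= 0.345539

P ≈ 0.3455 ≈ 34.55%


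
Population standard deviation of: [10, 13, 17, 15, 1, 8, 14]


Mean = 78/7
  (10-78/7)²=64/49
  (13-78/7)²=169/49
  (17-78/7)²=1681/49
  (15-78/7)²=729/49
  (1-78/7)²=5041/49
  (8-78/7)²=484/49
  (14-78/7)²=400/49
Σ(x-μ)² = 1224/7
σ² = (1224/7)/7 = 1224/49

σ = √(1224/49) ≈ 4.9980


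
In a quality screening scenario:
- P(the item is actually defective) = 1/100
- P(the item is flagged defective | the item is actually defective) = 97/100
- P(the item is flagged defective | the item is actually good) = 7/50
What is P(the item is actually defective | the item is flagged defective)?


Using Bayes' theorem:
P(A|B) = P(B|A)·P(A) / P(B)

P(the item is flagged defective) = 97/100 × 1/100 + 7/50 × 99/100
= 97/10000 + 693/5000 = 1483/10000

P(the item is actually defective|the item is flagged defective) = (97/10000) / (1483/10000) = 97/1483

P(the item is actually defective|the item is flagged defective) = 97/1483 ≈ 6.54%


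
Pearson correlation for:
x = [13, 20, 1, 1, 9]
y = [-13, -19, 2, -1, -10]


n=5, Σx=44, Σy=-41, Σxy=-638, Σx²=652, Σy²=635
r = (5×(-638) - 44×(-41))/√((5×652 - 44²)(5×635 - (-41)²))
= -1386/√(1324×1494) = -1386/√1978056 ≈ -1386/1406.4338 ≈ -0.9855

r ≈ -0.9855


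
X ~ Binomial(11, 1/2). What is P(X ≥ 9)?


P(X ≥ 9) = Σ P(X=i) for i=9..11
P(X=9) = 55/2048
P(X=10) = 11/2048
P(X=11) = 1/2048
Sum = 67/2048

P(X ≥ 9) = 67/2048 ≈ 3.27%


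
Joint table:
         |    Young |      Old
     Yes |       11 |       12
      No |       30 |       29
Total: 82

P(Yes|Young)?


P(Yes|Young) = 11/(11+30) = 11/41

P = 11/41 ≈ 26.83%


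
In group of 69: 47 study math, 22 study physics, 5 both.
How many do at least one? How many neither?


|A∪B| = 47+22-5 = 64
Neither = 69-64 = 5

At least one: 64; Neither: 5


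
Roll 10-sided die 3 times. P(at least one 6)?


P(no 6)^3 = (9/10)^3 = 729/1000
P(≥1) = 1 - 729/1000 = 271/1000

P = 271/1000 ≈ 27.10%


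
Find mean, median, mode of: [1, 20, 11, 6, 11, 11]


Sorted: [1, 6, 11, 11, 11, 20]
Mean = 60/6 = 10
Median = 11
Freq: {1: 1, 20: 1, 11: 3, 6: 1}
Mode: [11]

Mean=10, Median=11, Mode=11


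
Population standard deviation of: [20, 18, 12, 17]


Mean = 67/4
  (20-67/4)²=169/16
  (18-67/4)²=25/16
  (12-67/4)²=361/16
  (17-67/4)²=1/16
Σ(x-μ)² = 139/4
σ² = (139/4)/4 = 139/16

σ = √(139/16) ≈ 2.9475


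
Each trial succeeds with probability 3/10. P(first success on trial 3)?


Geometric: P(X=3) = (1-p)^(k-1)×p = (7/10)^2×3/10 = 147/1000

P(X=3) = 147/1000 ≈ 14.70%


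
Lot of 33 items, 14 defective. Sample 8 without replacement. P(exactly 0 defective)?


Hypergeometric: C(14,0)×C(19,8)/C(33,8)
= 1×75582/13884156 = 323/59334

P(X=0) = 323/59334 ≈ 0.54%


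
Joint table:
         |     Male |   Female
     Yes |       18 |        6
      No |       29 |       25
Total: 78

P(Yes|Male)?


P(Yes|Male) = 18/(18+29) = 18/47

P = 18/47 ≈ 38.30%


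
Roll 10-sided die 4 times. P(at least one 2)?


P(no 2)^4 = (9/10)^4 = 6561/10000
P(≥1) = 1 - 6561/10000 = 3439/10000

P = 3439/10000 ≈ 34.39%


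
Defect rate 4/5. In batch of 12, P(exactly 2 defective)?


Binomial: P(X=2) = C(12,2)×p^2×(1-p)^10
= 66 × 16/25 × 1/9765625 = 1056/244140625

P(X=2) = 1056/244140625 ≈ 0.00%


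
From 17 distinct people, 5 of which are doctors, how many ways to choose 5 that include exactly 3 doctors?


Choose 3 of the 5 doctors and 2 of the other 12 people:
C(5,3)×C(12,2) = 10×66 = 660

660


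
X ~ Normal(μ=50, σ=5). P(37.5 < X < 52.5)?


z₁=(37.5-50)/5=-2.5, z₂=(52.5-50)/5=0.5
P = Φ(0.5) - Φ(-2.5) = 0.691462 - 0.006210 = 0.685252 ≈ 0.6853

P(37.5 < X < 52.5) ≈ 0.6853


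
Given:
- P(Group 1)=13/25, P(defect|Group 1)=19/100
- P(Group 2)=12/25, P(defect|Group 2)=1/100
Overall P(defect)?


P(B) = Σ P(B|Aᵢ)×P(Aᵢ)
  19/100×13/25 = 247/2500
  1/100×12/25 = 3/625
Sum = 259/2500

P(defect) = 259/2500 ≈ 10.36%


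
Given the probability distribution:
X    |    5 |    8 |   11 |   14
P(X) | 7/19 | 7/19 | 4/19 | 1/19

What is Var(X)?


E[X] = 149/19
E[X²] = 1303/19
Var(X) = E[X²] - (E[X])² = 1303/19 - 22201/361 = 2556/361

Var(X) = 2556/361 ≈ 7.0803


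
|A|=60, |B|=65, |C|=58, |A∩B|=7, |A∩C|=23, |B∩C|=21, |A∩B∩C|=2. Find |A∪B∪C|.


|A∪B∪C| = 60+65+58-7-23-21+2 = 134

|A∪B∪C| = 134


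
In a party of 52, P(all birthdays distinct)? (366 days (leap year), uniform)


P(all different) = Π(366-i)/366 for i=0..51
= (366/366)×(365/366)×...×(315/366)
= 0.022238

P ≈ 0.0222 ≈ 2.22%


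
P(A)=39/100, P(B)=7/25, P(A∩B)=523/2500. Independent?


P(A)×P(B) = 273/2500
P(A∩B) = 523/2500
Not equal → NOT independent

No, not independent


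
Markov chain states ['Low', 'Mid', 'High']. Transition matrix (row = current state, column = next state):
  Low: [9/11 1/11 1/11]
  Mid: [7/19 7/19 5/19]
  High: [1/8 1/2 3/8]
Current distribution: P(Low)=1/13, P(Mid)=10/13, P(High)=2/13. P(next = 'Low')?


P(next=Low) = Σᵢ P(now=i)×P(i→Low)
= 1/13×9/11 + 10/13×7/19 + 2/13×1/8
= 9/143 + 70/247 + 1/52 = 3973/10868

P = 3973/10868 ≈ 0.3656


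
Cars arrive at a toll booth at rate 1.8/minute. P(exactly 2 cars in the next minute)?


Poisson(λ=1.8): P(X=2) = e^(-λ)×λ^k/k!
= e^(-1.8) × 1.8^2 / 2!
≈ 0.1652988882 × 3.24 / 2 ≈ 0.267784

P(X=2) ≈ 0.267784 ≈ 26.78%


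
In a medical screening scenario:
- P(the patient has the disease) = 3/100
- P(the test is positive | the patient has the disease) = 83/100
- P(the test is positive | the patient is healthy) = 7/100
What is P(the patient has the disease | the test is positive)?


Using Bayes' theorem:
P(A|B) = P(B|A)·P(A) / P(B)

P(the test is positive) = 83/100 × 3/100 + 7/100 × 97/100
= 249/10000 + 679/10000 = 58/625

P(the patient has the disease|the test is positive) = (249/10000) / (58/625) = 249/928

P(the patient has the disease|the test is positive) = 249/928 ≈ 26.83%


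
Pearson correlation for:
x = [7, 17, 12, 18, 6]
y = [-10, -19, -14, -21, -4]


n=5, Σx=60, Σy=-68, Σxy=-963, Σx²=842, Σy²=1114
r = (5×(-963) - 60×(-68))/√((5×842 - 60²)(5×1114 - (-68)²))
= -735/√(610×946) = -735/√577060 ≈ -735/759.6447 ≈ -0.9676

r ≈ -0.9676


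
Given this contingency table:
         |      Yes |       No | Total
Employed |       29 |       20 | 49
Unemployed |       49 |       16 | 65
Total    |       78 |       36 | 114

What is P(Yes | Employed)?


P(Yes | Employed) = 29/(29+20) = 29/49

P(Yes|Employed) = 29/49 ≈ 59.18%


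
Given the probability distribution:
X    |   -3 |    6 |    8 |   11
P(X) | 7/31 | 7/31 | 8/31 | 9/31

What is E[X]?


E[X] = Σ x·P(X=x)
= (-3)×(7/31) + (6)×(7/31) + (8)×(8/31) + (11)×(9/31)
= 184/31

E[X] = 184/31


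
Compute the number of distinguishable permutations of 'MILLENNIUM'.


Letters: 10, freq: {'M': 2, 'I': 2, 'L': 2, 'E': 1, 'N': 2, 'U': 1}
10!/(2!×2!×2!×1!×2!×1!) = 3628800/16 = 226800

226800


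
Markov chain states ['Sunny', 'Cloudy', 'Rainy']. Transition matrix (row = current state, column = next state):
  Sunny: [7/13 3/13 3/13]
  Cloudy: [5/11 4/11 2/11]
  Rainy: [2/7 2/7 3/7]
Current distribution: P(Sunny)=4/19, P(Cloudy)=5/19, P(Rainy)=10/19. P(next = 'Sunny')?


P(next=Sunny) = Σᵢ P(now=i)×P(i→Sunny)
= 4/19×7/13 + 5/19×5/11 + 10/19×2/7
= 28/247 + 25/209 + 20/133 = 7291/19019

P = 7291/19019 ≈ 0.3834


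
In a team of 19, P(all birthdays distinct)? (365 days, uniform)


P(all different) = Π(365-i)/365 for i=0..18
= (365/365)×(364/365)×...×(347/365)
= 0.620881

P ≈ 0.6209 ≈ 62.09%


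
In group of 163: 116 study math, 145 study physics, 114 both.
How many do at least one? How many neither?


|A∪B| = 116+145-114 = 147
Neither = 163-147 = 16

At least one: 147; Neither: 16


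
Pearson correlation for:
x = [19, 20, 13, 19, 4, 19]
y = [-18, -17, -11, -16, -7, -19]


n=6, Σx=94, Σy=-88, Σxy=-1518, Σx²=1668, Σy²=1400
r = (6×(-1518) - 94×(-88))/√((6×1668 - 94²)(6×1400 - (-88)²))
= -836/√(1172×656) = -836/√768832 ≈ -836/876.8307 ≈ -0.9534

r ≈ -0.9534


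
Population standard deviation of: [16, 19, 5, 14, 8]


Mean = 62/5
  (16-62/5)²=324/25
  (19-62/5)²=1089/25
  (5-62/5)²=1369/25
  (14-62/5)²=64/25
  (8-62/5)²=484/25
Σ(x-μ)² = 666/5
σ² = (666/5)/5 = 666/25

σ = √(666/25) ≈ 5.1614


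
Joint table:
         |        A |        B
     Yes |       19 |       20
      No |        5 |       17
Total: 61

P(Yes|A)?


P(Yes|A) = 19/(19+5) = 19/24

P = 19/24 ≈ 79.17%


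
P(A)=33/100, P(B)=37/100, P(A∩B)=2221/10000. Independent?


P(A)×P(B) = 1221/10000
P(A∩B) = 2221/10000
Not equal → NOT independent

No, not independent


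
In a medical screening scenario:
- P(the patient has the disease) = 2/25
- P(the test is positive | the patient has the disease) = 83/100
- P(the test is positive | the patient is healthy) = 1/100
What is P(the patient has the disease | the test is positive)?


Using Bayes' theorem:
P(A|B) = P(B|A)·P(A) / P(B)

P(the test is positive) = 83/100 × 2/25 + 1/100 × 23/25
= 83/1250 + 23/2500 = 189/2500

P(the patient has the disease|the test is positive) = (83/1250) / (189/2500) = 166/189

P(the patient has the disease|the test is positive) = 166/189 ≈ 87.83%


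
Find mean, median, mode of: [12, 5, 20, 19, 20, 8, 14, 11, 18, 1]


Sorted: [1, 5, 8, 11, 12, 14, 18, 19, 20, 20]
Mean = 128/10 = 64/5
Median = 13
Freq: {12: 1, 5: 1, 20: 2, 19: 1, 8: 1, 14: 1, 11: 1, 18: 1, 1: 1}
Mode: [20]

Mean=64/5, Median=13, Mode=20


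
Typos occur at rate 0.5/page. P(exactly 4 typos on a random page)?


Poisson(λ=0.5): P(X=4) = e^(-λ)×λ^k/k!
= e^(-0.5) × 0.5^4 / 4!
≈ 0.6065306597 × 0.0625 / 24 ≈ 0.001580

P(X=4) ≈ 0.001580 ≈ 0.16%


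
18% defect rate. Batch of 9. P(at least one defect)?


P(all good) = (41/50)^9 = 327381934393961/1953125000000000
P(≥1 defect) = 1625743065606039/1953125000000000

P = 1625743065606039/1953125000000000 ≈ 83.24%


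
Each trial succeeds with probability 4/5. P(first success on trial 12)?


Geometric: P(X=12) = (1-p)^(k-1)×p = (1/5)^11×4/5 = 4/244140625

P(X=12) = 4/244140625 ≈ 0.00%


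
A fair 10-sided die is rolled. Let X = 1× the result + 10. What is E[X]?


E[die] = (1+10)/2 = 11/2
E[X] = 1×11/2 + 10 = 31/2

E[X] = 31/2


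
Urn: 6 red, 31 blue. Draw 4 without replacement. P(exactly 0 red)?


Hypergeometric: C(6,0)×C(31,4)/C(37,4)
= 1×31465/66045 = 899/1887

P(X=0) = 899/1887 ≈ 47.64%


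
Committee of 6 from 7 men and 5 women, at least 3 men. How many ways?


Count by #men:
  3M,3W: C(7,3)×C(5,3)=350
  4M,2W: C(7,4)×C(5,2)=350
  5M,1W: C(7,5)×C(5,1)=105
  6M,0W: C(7,6)×C(5,0)=7
Total = 812

812


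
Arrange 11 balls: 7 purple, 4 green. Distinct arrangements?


11!/(7!×4!) = 330

330


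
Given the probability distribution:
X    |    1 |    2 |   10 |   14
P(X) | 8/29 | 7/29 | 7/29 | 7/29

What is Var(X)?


E[X] = 190/29
E[X²] = 2108/29
Var(X) = E[X²] - (E[X])² = 2108/29 - 36100/841 = 25032/841

Var(X) = 25032/841 ≈ 29.7646


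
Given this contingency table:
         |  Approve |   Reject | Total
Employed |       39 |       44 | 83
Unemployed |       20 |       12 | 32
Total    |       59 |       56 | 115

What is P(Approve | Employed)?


P(Approve | Employed) = 39/(39+44) = 39/83

P(Approve|Employed) = 39/83 ≈ 46.99%


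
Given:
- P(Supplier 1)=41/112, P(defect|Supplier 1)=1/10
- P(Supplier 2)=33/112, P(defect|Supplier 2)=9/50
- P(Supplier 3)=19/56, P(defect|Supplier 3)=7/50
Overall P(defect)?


P(B) = Σ P(B|Aᵢ)×P(Aᵢ)
  1/10×41/112 = 41/1120
  9/50×33/112 = 297/5600
  7/50×19/56 = 19/400
Sum = 24/175

P(defect) = 24/175 ≈ 13.71%


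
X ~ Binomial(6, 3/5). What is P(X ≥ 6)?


P(X ≥ 6) = Σ P(X=i) for i=6..6
P(X=6) = 729/15625
Sum = 729/15625

P(X ≥ 6) = 729/15625 ≈ 4.67%


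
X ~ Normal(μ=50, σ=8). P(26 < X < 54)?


z₁=(26-50)/8=-3.0, z₂=(54-50)/8=0.5
P = Φ(0.5) - Φ(-3.0) = 0.691462 - 0.001350 = 0.690112 ≈ 0.6901

P(26 < X < 54) ≈ 0.6901


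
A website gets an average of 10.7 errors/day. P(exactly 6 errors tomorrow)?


Poisson(λ=10.7): P(X=6) = e^(-λ)×λ^k/k!
= e^(-10.7) × 10.7^6 / 6!
≈ 2.254493791e-05 × 1500730.35185 / 720 ≈ 0.046991

P(X=6) ≈ 0.046991 ≈ 4.70%


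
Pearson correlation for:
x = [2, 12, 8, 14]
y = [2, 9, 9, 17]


n=4, Σx=36, Σy=37, Σxy=422, Σx²=408, Σy²=455
r = (4×422 - 36×37)/√((4×408 - 36²)(4×455 - 37²))
= 356/√(336×451) = 356/√151536 ≈ 356/389.2763 ≈ 0.9145

r ≈ 0.9145


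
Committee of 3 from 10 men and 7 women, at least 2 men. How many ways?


Count by #men:
  2M,1W: C(10,2)×C(7,1)=315
  3M,0W: C(10,3)×C(7,0)=120
Total = 435

435


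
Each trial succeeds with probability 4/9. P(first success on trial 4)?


Geometric: P(X=4) = (1-p)^(k-1)×p = (5/9)^3×4/9 = 500/6561

P(X=4) = 500/6561 ≈ 7.62%


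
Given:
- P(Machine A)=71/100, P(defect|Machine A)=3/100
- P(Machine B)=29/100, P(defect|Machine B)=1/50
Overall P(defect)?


P(B) = Σ P(B|Aᵢ)×P(Aᵢ)
  3/100×71/100 = 213/10000
  1/50×29/100 = 29/5000
Sum = 271/10000

P(defect) = 271/10000 ≈ 2.71%


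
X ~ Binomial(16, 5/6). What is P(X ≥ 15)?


P(X ≥ 15) = Σ P(X=i) for i=15..16
P(X=15) = 30517578125/176319369216
P(X=16) = 152587890625/2821109907456
Sum = 213623046875/940369969152

P(X ≥ 15) = 213623046875/940369969152 ≈ 22.72%


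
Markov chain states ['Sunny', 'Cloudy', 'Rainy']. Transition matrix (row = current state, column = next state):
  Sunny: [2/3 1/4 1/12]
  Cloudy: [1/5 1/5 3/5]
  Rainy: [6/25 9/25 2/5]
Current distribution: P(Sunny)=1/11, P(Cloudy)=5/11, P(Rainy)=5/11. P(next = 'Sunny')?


P(next=Sunny) = Σᵢ P(now=i)×P(i→Sunny)
= 1/11×2/3 + 5/11×1/5 + 5/11×6/25
= 2/33 + 1/11 + 6/55 = 43/165

P = 43/165 ≈ 0.2606


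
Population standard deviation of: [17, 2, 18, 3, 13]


Mean = 53/5
  (17-53/5)²=1024/25
  (2-53/5)²=1849/25
  (18-53/5)²=1369/25
  (3-53/5)²=1444/25
  (13-53/5)²=144/25
Σ(x-μ)² = 1166/5
σ² = (1166/5)/5 = 1166/25

σ = √(1166/25) ≈ 6.8293


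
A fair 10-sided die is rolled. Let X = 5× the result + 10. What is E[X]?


E[die] = (1+10)/2 = 11/2
E[X] = 5×11/2 + 10 = 75/2

E[X] = 75/2


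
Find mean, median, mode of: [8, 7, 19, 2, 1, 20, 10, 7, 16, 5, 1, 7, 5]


Sorted: [1, 1, 2, 5, 5, 7, 7, 7, 8, 10, 16, 19, 20]
Mean = 108/13
Median = 7
Freq: {8: 1, 7: 3, 19: 1, 2: 1, 1: 2, 20: 1, 10: 1, 16: 1, 5: 2}
Mode: [7]

Mean=108/13, Median=7, Mode=7


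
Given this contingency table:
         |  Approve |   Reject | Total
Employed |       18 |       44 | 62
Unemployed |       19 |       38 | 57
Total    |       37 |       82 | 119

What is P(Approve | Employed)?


P(Approve | Employed) = 18/(18+44) = 18/62 = 9/31

P(Approve|Employed) = 9/31 ≈ 29.03%


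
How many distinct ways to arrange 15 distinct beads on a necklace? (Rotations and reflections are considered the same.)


Free circular arrangements: rotations and reflections both identified.
(n-1)!/2 = 14!/2 = 87178291200/2 = 43589145600

43589145600


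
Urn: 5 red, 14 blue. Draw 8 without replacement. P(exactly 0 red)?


Hypergeometric: C(5,0)×C(14,8)/C(19,8)
= 1×3003/75582 = 77/1938

P(X=0) = 77/1938 ≈ 3.97%


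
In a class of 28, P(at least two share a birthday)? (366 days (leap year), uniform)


P(all different) = Π(366-i)/366 for i=0..27
= 0.346570
P(match) = 1 - 0.346570 = 0.653430

P ≈ 0.6534 ≈ 65.34%


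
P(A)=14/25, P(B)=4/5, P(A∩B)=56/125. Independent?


P(A)×P(B) = 56/125
P(A∩B) = 56/125
Equal ✓ → Independent

Yes, independent


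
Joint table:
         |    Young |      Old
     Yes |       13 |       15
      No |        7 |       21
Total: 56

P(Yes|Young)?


P(Yes|Young) = 13/(13+7) = 13/20

P = 13/20 ≈ 65.00%


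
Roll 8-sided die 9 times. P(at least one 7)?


P(no 7)^9 = (7/8)^9 = 40353607/134217728
P(≥1) = 1 - 40353607/134217728 = 93864121/134217728

P = 93864121/134217728 ≈ 69.93%


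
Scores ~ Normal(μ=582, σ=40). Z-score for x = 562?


z = (x - μ)/σ = (562 - 582)/40 = -0.5

z = -0.5


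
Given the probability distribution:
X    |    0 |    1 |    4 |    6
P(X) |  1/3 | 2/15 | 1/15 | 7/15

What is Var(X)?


E[X] = 16/5
E[X²] = 18
Var(X) = E[X²] - (E[X])² = 18 - 256/25 = 194/25

Var(X) = 194/25 ≈ 7.7600


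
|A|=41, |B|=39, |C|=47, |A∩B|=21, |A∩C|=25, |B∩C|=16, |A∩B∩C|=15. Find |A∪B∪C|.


|A∪B∪C| = 41+39+47-21-25-16+15 = 80

|A∪B∪C| = 80


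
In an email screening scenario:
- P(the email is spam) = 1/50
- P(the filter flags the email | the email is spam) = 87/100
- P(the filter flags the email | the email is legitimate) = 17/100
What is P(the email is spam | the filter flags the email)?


Using Bayes' theorem:
P(A|B) = P(B|A)·P(A) / P(B)

P(the filter flags the email) = 87/100 × 1/50 + 17/100 × 49/50
= 87/5000 + 833/5000 = 23/125

P(the email is spam|the filter flags the email) = (87/5000) / (23/125) = 87/920

P(the email is spam|the filter flags the email) = 87/920 ≈ 9.46%


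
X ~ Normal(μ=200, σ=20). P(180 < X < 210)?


z₁=(180-200)/20=-1.0, z₂=(210-200)/20=0.5
P = Φ(0.5) - Φ(-1.0) = 0.691462 - 0.158655 = 0.532807 ≈ 0.5328

P(180 < X < 210) ≈ 0.5328


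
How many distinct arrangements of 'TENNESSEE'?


Letters: 9, freq: {'T': 1, 'E': 4, 'N': 2, 'S': 2}
9!/(1!×4!×2!×2!) = 362880/96 = 3780

3780


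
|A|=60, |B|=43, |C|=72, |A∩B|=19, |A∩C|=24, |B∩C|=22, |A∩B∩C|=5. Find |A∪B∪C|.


|A∪B∪C| = 60+43+72-19-24-22+5 = 115

|A∪B∪C| = 115


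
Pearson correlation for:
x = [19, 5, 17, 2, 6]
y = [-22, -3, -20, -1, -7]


n=5, Σx=49, Σy=-53, Σxy=-817, Σx²=715, Σy²=943
r = (5×(-817) - 49×(-53))/√((5×715 - 49²)(5×943 - (-53)²))
= -1488/√(1174×1906) = -1488/√2237644 ≈ -1488/1495.8757 ≈ -0.9947

r ≈ -0.9947
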